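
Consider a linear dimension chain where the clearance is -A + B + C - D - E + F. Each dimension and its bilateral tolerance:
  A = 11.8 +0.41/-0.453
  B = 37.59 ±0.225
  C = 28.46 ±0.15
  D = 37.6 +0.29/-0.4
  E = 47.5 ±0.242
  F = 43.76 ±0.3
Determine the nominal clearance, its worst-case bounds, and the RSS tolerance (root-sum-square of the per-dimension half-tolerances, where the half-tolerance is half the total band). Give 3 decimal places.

nominal=12.910 wc=[11.293,14.680] rss=0.726

Stack each dimension's contribution:
  -A: nom -11.800 → Σnom=-11.800; wc +0.453/-0.410 → slack +0.453/-0.410; half-tol=0.431, Σhalf²=0.186192
  +B: nom +37.590 → Σnom=25.790; wc +0.225/-0.225 → slack +0.678/-0.635; half-tol=0.225, Σhalf²=0.236817
  +C: nom +28.460 → Σnom=54.250; wc +0.150/-0.150 → slack +0.828/-0.785; half-tol=0.150, Σhalf²=0.259317
  -D: nom -37.600 → Σnom=16.650; wc +0.400/-0.290 → slack +1.228/-1.075; half-tol=0.345, Σhalf²=0.378342
  -E: nom -47.500 → Σnom=-30.850; wc +0.242/-0.242 → slack +1.470/-1.317; half-tol=0.242, Σhalf²=0.436906
  +F: nom +43.760 → Σnom=12.910; wc +0.300/-0.300 → slack +1.770/-1.617; half-tol=0.300, Σhalf²=0.526906
Nominal = 12.910. Worst-case = [12.910 - 1.617, 12.910 + 1.770] = [11.293, 14.680]. RSS = √0.526906 = 0.726.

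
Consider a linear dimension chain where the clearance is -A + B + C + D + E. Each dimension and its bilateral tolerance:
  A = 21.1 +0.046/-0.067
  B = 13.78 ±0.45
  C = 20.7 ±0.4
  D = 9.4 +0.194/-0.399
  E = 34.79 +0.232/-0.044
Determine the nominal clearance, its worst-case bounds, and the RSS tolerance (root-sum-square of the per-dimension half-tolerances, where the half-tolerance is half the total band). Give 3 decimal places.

Stack each dimension's contribution:
  -A: nom -21.100 → Σnom=-21.100; wc +0.067/-0.046 → slack +0.067/-0.046; half-tol=0.057, Σhalf²=0.003192
  +B: nom +13.780 → Σnom=-7.320; wc +0.450/-0.450 → slack +0.517/-0.496; half-tol=0.450, Σhalf²=0.205692
  +C: nom +20.700 → Σnom=13.380; wc +0.400/-0.400 → slack +0.917/-0.896; half-tol=0.400, Σhalf²=0.365692
  +D: nom +9.400 → Σnom=22.780; wc +0.194/-0.399 → slack +1.111/-1.295; half-tol=0.296, Σhalf²=0.453605
  +E: nom +34.790 → Σnom=57.570; wc +0.232/-0.044 → slack +1.343/-1.339; half-tol=0.138, Σhalf²=0.472649
Nominal = 57.570. Worst-case = [57.570 - 1.339, 57.570 + 1.343] = [56.231, 58.913]. RSS = √0.472649 = 0.687.

nominal=57.570 wc=[56.231,58.913] rss=0.687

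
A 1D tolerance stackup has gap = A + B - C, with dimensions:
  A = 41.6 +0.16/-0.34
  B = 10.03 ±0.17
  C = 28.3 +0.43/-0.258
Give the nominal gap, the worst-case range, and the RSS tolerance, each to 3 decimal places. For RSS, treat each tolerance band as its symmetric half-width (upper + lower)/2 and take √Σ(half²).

nominal=23.330 wc=[22.390,23.918] rss=0.458

Stack each dimension's contribution:
  +A: nom +41.600 → Σnom=41.600; wc +0.160/-0.340 → slack +0.160/-0.340; half-tol=0.250, Σhalf²=0.062500
  +B: nom +10.030 → Σnom=51.630; wc +0.170/-0.170 → slack +0.330/-0.510; half-tol=0.170, Σhalf²=0.091400
  -C: nom -28.300 → Σnom=23.330; wc +0.258/-0.430 → slack +0.588/-0.940; half-tol=0.344, Σhalf²=0.209736
Nominal = 23.330. Worst-case = [23.330 - 0.940, 23.330 + 0.588] = [22.390, 23.918]. RSS = √0.209736 = 0.458.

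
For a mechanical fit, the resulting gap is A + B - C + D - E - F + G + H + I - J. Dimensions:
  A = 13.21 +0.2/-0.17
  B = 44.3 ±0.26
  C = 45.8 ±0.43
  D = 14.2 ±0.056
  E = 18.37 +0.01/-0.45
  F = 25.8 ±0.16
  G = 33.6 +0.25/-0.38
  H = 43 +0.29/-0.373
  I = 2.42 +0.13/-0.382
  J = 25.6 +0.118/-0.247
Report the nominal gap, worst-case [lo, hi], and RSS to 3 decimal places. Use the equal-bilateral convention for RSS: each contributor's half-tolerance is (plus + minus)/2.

Stack each dimension's contribution:
  +A: nom +13.210 → Σnom=13.210; wc +0.200/-0.170 → slack +0.200/-0.170; half-tol=0.185, Σhalf²=0.034225
  +B: nom +44.300 → Σnom=57.510; wc +0.260/-0.260 → slack +0.460/-0.430; half-tol=0.260, Σhalf²=0.101825
  -C: nom -45.800 → Σnom=11.710; wc +0.430/-0.430 → slack +0.890/-0.860; half-tol=0.430, Σhalf²=0.286725
  +D: nom +14.200 → Σnom=25.910; wc +0.056/-0.056 → slack +0.946/-0.916; half-tol=0.056, Σhalf²=0.289861
  -E: nom -18.370 → Σnom=7.540; wc +0.450/-0.010 → slack +1.396/-0.926; half-tol=0.230, Σhalf²=0.342761
  -F: nom -25.800 → Σnom=-18.260; wc +0.160/-0.160 → slack +1.556/-1.086; half-tol=0.160, Σhalf²=0.368361
  +G: nom +33.600 → Σnom=15.340; wc +0.250/-0.380 → slack +1.806/-1.466; half-tol=0.315, Σhalf²=0.467586
  +H: nom +43.000 → Σnom=58.340; wc +0.290/-0.373 → slack +2.096/-1.839; half-tol=0.332, Σhalf²=0.577478
  +I: nom +2.420 → Σnom=60.760; wc +0.130/-0.382 → slack +2.226/-2.221; half-tol=0.256, Σhalf²=0.643014
  -J: nom -25.600 → Σnom=35.160; wc +0.247/-0.118 → slack +2.473/-2.339; half-tol=0.182, Σhalf²=0.676321
Nominal = 35.160. Worst-case = [35.160 - 2.339, 35.160 + 2.473] = [32.821, 37.633]. RSS = √0.676321 = 0.822.

nominal=35.160 wc=[32.821,37.633] rss=0.822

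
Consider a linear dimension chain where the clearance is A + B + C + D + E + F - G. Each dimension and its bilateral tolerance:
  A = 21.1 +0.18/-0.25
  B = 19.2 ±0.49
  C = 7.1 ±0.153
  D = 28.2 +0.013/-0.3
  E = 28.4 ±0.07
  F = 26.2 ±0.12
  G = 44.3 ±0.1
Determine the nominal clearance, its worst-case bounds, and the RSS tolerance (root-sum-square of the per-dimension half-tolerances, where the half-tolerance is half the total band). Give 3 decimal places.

nominal=85.900 wc=[84.417,87.026] rss=0.603

Stack each dimension's contribution:
  +A: nom +21.100 → Σnom=21.100; wc +0.180/-0.250 → slack +0.180/-0.250; half-tol=0.215, Σhalf²=0.046225
  +B: nom +19.200 → Σnom=40.300; wc +0.490/-0.490 → slack +0.670/-0.740; half-tol=0.490, Σhalf²=0.286325
  +C: nom +7.100 → Σnom=47.400; wc +0.153/-0.153 → slack +0.823/-0.893; half-tol=0.153, Σhalf²=0.309734
  +D: nom +28.200 → Σnom=75.600; wc +0.013/-0.300 → slack +0.836/-1.193; half-tol=0.157, Σhalf²=0.334226
  +E: nom +28.400 → Σnom=104.000; wc +0.070/-0.070 → slack +0.906/-1.263; half-tol=0.070, Σhalf²=0.339126
  +F: nom +26.200 → Σnom=130.200; wc +0.120/-0.120 → slack +1.026/-1.383; half-tol=0.120, Σhalf²=0.353526
  -G: nom -44.300 → Σnom=85.900; wc +0.100/-0.100 → slack +1.126/-1.483; half-tol=0.100, Σhalf²=0.363526
Nominal = 85.900. Worst-case = [85.900 - 1.483, 85.900 + 1.126] = [84.417, 87.026]. RSS = √0.363526 = 0.603.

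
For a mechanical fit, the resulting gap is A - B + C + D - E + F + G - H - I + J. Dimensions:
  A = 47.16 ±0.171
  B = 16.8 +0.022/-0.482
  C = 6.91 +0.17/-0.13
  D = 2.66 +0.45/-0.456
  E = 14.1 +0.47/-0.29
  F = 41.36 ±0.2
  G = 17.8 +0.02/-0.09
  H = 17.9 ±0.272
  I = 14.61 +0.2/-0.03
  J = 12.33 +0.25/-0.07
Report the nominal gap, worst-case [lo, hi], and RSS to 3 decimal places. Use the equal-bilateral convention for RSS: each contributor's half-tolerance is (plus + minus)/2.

Stack each dimension's contribution:
  +A: nom +47.160 → Σnom=47.160; wc +0.171/-0.171 → slack +0.171/-0.171; half-tol=0.171, Σhalf²=0.029241
  -B: nom -16.800 → Σnom=30.360; wc +0.482/-0.022 → slack +0.653/-0.193; half-tol=0.252, Σhalf²=0.092745
  +C: nom +6.910 → Σnom=37.270; wc +0.170/-0.130 → slack +0.823/-0.323; half-tol=0.150, Σhalf²=0.115245
  +D: nom +2.660 → Σnom=39.930; wc +0.450/-0.456 → slack +1.273/-0.779; half-tol=0.453, Σhalf²=0.320454
  -E: nom -14.100 → Σnom=25.830; wc +0.290/-0.470 → slack +1.563/-1.249; half-tol=0.380, Σhalf²=0.464854
  +F: nom +41.360 → Σnom=67.190; wc +0.200/-0.200 → slack +1.763/-1.449; half-tol=0.200, Σhalf²=0.504854
  +G: nom +17.800 → Σnom=84.990; wc +0.020/-0.090 → slack +1.783/-1.539; half-tol=0.055, Σhalf²=0.507879
  -H: nom -17.900 → Σnom=67.090; wc +0.272/-0.272 → slack +2.055/-1.811; half-tol=0.272, Σhalf²=0.581863
  -I: nom -14.610 → Σnom=52.480; wc +0.030/-0.200 → slack +2.085/-2.011; half-tol=0.115, Σhalf²=0.595088
  +J: nom +12.330 → Σnom=64.810; wc +0.250/-0.070 → slack +2.335/-2.081; half-tol=0.160, Σhalf²=0.620688
Nominal = 64.810. Worst-case = [64.810 - 2.081, 64.810 + 2.335] = [62.729, 67.145]. RSS = √0.620688 = 0.788.

nominal=64.810 wc=[62.729,67.145] rss=0.788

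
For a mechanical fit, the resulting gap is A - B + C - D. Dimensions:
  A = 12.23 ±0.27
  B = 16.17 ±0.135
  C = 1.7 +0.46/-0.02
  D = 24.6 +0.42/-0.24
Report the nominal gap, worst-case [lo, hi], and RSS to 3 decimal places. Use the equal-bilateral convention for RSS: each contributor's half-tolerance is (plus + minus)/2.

nominal=-26.840 wc=[-27.685,-25.735] rss=0.508

Stack each dimension's contribution:
  +A: nom +12.230 → Σnom=12.230; wc +0.270/-0.270 → slack +0.270/-0.270; half-tol=0.270, Σhalf²=0.072900
  -B: nom -16.170 → Σnom=-3.940; wc +0.135/-0.135 → slack +0.405/-0.405; half-tol=0.135, Σhalf²=0.091125
  +C: nom +1.700 → Σnom=-2.240; wc +0.460/-0.020 → slack +0.865/-0.425; half-tol=0.240, Σhalf²=0.148725
  -D: nom -24.600 → Σnom=-26.840; wc +0.240/-0.420 → slack +1.105/-0.845; half-tol=0.330, Σhalf²=0.257625
Nominal = -26.840. Worst-case = [-26.840 - 0.845, -26.840 + 1.105] = [-27.685, -25.735]. RSS = √0.257625 = 0.508.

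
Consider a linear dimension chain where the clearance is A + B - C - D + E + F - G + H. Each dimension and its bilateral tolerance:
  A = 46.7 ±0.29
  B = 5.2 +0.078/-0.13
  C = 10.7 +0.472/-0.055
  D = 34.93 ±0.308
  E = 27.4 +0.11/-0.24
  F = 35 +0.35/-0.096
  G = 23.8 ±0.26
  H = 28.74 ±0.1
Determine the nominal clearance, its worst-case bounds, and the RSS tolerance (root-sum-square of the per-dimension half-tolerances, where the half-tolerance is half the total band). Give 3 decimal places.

Stack each dimension's contribution:
  +A: nom +46.700 → Σnom=46.700; wc +0.290/-0.290 → slack +0.290/-0.290; half-tol=0.290, Σhalf²=0.084100
  +B: nom +5.200 → Σnom=51.900; wc +0.078/-0.130 → slack +0.368/-0.420; half-tol=0.104, Σhalf²=0.094916
  -C: nom -10.700 → Σnom=41.200; wc +0.055/-0.472 → slack +0.423/-0.892; half-tol=0.264, Σhalf²=0.164348
  -D: nom -34.930 → Σnom=6.270; wc +0.308/-0.308 → slack +0.731/-1.200; half-tol=0.308, Σhalf²=0.259212
  +E: nom +27.400 → Σnom=33.670; wc +0.110/-0.240 → slack +0.841/-1.440; half-tol=0.175, Σhalf²=0.289837
  +F: nom +35.000 → Σnom=68.670; wc +0.350/-0.096 → slack +1.191/-1.536; half-tol=0.223, Σhalf²=0.339566
  -G: nom -23.800 → Σnom=44.870; wc +0.260/-0.260 → slack +1.451/-1.796; half-tol=0.260, Σhalf²=0.407166
  +H: nom +28.740 → Σnom=73.610; wc +0.100/-0.100 → slack +1.551/-1.896; half-tol=0.100, Σhalf²=0.417166
Nominal = 73.610. Worst-case = [73.610 - 1.896, 73.610 + 1.551] = [71.714, 75.161]. RSS = √0.417166 = 0.646.

nominal=73.610 wc=[71.714,75.161] rss=0.646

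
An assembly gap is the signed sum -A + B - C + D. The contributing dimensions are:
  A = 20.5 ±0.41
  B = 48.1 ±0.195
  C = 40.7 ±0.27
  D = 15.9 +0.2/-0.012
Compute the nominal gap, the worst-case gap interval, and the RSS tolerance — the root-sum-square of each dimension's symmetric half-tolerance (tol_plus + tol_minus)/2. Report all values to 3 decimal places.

Stack each dimension's contribution:
  -A: nom -20.500 → Σnom=-20.500; wc +0.410/-0.410 → slack +0.410/-0.410; half-tol=0.410, Σhalf²=0.168100
  +B: nom +48.100 → Σnom=27.600; wc +0.195/-0.195 → slack +0.605/-0.605; half-tol=0.195, Σhalf²=0.206125
  -C: nom -40.700 → Σnom=-13.100; wc +0.270/-0.270 → slack +0.875/-0.875; half-tol=0.270, Σhalf²=0.279025
  +D: nom +15.900 → Σnom=2.800; wc +0.200/-0.012 → slack +1.075/-0.887; half-tol=0.106, Σhalf²=0.290261
Nominal = 2.800. Worst-case = [2.800 - 0.887, 2.800 + 1.075] = [1.913, 3.875]. RSS = √0.290261 = 0.539.

nominal=2.800 wc=[1.913,3.875] rss=0.539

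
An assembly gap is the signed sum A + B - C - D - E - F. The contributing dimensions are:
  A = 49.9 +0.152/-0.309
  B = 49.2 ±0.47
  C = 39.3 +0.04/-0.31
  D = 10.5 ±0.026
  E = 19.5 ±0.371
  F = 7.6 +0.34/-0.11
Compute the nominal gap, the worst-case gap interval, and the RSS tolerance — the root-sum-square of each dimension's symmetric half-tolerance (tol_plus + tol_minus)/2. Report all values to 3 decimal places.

Stack each dimension's contribution:
  +A: nom +49.900 → Σnom=49.900; wc +0.152/-0.309 → slack +0.152/-0.309; half-tol=0.230, Σhalf²=0.053130
  +B: nom +49.200 → Σnom=99.100; wc +0.470/-0.470 → slack +0.622/-0.779; half-tol=0.470, Σhalf²=0.274030
  -C: nom -39.300 → Σnom=59.800; wc +0.310/-0.040 → slack +0.932/-0.819; half-tol=0.175, Σhalf²=0.304655
  -D: nom -10.500 → Σnom=49.300; wc +0.026/-0.026 → slack +0.958/-0.845; half-tol=0.026, Σhalf²=0.305331
  -E: nom -19.500 → Σnom=29.800; wc +0.371/-0.371 → slack +1.329/-1.216; half-tol=0.371, Σhalf²=0.442972
  -F: nom -7.600 → Σnom=22.200; wc +0.110/-0.340 → slack +1.439/-1.556; half-tol=0.225, Σhalf²=0.493597
Nominal = 22.200. Worst-case = [22.200 - 1.556, 22.200 + 1.439] = [20.644, 23.639]. RSS = √0.493597 = 0.703.

nominal=22.200 wc=[20.644,23.639] rss=0.703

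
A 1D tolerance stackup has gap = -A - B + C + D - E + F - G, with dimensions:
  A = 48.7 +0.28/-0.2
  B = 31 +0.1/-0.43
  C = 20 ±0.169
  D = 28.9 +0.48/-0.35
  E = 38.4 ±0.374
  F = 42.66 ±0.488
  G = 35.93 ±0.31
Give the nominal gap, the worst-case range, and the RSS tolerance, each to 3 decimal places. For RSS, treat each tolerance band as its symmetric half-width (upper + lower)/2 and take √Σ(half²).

Stack each dimension's contribution:
  -A: nom -48.700 → Σnom=-48.700; wc +0.200/-0.280 → slack +0.200/-0.280; half-tol=0.240, Σhalf²=0.057600
  -B: nom -31.000 → Σnom=-79.700; wc +0.430/-0.100 → slack +0.630/-0.380; half-tol=0.265, Σhalf²=0.127825
  +C: nom +20.000 → Σnom=-59.700; wc +0.169/-0.169 → slack +0.799/-0.549; half-tol=0.169, Σhalf²=0.156386
  +D: nom +28.900 → Σnom=-30.800; wc +0.480/-0.350 → slack +1.279/-0.899; half-tol=0.415, Σhalf²=0.328611
  -E: nom -38.400 → Σnom=-69.200; wc +0.374/-0.374 → slack +1.653/-1.273; half-tol=0.374, Σhalf²=0.468487
  +F: nom +42.660 → Σnom=-26.540; wc +0.488/-0.488 → slack +2.141/-1.761; half-tol=0.488, Σhalf²=0.706631
  -G: nom -35.930 → Σnom=-62.470; wc +0.310/-0.310 → slack +2.451/-2.071; half-tol=0.310, Σhalf²=0.802731
Nominal = -62.470. Worst-case = [-62.470 - 2.071, -62.470 + 2.451] = [-64.541, -60.019]. RSS = √0.802731 = 0.896.

nominal=-62.470 wc=[-64.541,-60.019] rss=0.896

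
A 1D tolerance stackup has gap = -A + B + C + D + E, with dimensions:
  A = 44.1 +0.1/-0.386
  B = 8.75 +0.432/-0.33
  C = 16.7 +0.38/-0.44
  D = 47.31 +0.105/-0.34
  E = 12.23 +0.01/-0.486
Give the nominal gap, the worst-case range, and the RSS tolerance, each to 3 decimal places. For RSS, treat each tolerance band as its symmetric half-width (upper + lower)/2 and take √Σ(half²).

Stack each dimension's contribution:
  -A: nom -44.100 → Σnom=-44.100; wc +0.386/-0.100 → slack +0.386/-0.100; half-tol=0.243, Σhalf²=0.059049
  +B: nom +8.750 → Σnom=-35.350; wc +0.432/-0.330 → slack +0.818/-0.430; half-tol=0.381, Σhalf²=0.204210
  +C: nom +16.700 → Σnom=-18.650; wc +0.380/-0.440 → slack +1.198/-0.870; half-tol=0.410, Σhalf²=0.372310
  +D: nom +47.310 → Σnom=28.660; wc +0.105/-0.340 → slack +1.303/-1.210; half-tol=0.223, Σhalf²=0.421816
  +E: nom +12.230 → Σnom=40.890; wc +0.010/-0.486 → slack +1.313/-1.696; half-tol=0.248, Σhalf²=0.483320
Nominal = 40.890. Worst-case = [40.890 - 1.696, 40.890 + 1.313] = [39.194, 42.203]. RSS = √0.483320 = 0.695.

nominal=40.890 wc=[39.194,42.203] rss=0.695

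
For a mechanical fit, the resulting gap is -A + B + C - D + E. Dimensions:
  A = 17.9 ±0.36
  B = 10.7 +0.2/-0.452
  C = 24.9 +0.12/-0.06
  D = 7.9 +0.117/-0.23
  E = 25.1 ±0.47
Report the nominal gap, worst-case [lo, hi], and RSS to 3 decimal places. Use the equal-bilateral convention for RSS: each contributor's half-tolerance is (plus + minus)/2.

nominal=34.900 wc=[33.441,36.280] rss=0.704

Stack each dimension's contribution:
  -A: nom -17.900 → Σnom=-17.900; wc +0.360/-0.360 → slack +0.360/-0.360; half-tol=0.360, Σhalf²=0.129600
  +B: nom +10.700 → Σnom=-7.200; wc +0.200/-0.452 → slack +0.560/-0.812; half-tol=0.326, Σhalf²=0.235876
  +C: nom +24.900 → Σnom=17.700; wc +0.120/-0.060 → slack +0.680/-0.872; half-tol=0.090, Σhalf²=0.243976
  -D: nom -7.900 → Σnom=9.800; wc +0.230/-0.117 → slack +0.910/-0.989; half-tol=0.174, Σhalf²=0.274078
  +E: nom +25.100 → Σnom=34.900; wc +0.470/-0.470 → slack +1.380/-1.459; half-tol=0.470, Σhalf²=0.494978
Nominal = 34.900. Worst-case = [34.900 - 1.459, 34.900 + 1.380] = [33.441, 36.280]. RSS = √0.494978 = 0.704.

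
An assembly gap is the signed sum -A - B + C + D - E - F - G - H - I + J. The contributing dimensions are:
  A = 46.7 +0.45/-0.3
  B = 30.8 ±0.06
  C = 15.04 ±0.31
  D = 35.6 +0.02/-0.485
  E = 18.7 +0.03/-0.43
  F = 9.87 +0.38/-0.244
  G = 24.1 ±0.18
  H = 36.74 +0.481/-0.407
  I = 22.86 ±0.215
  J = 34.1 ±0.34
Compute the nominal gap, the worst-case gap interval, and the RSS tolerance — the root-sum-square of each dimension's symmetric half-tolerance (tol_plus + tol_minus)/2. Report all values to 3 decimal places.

Stack each dimension's contribution:
  -A: nom -46.700 → Σnom=-46.700; wc +0.300/-0.450 → slack +0.300/-0.450; half-tol=0.375, Σhalf²=0.140625
  -B: nom -30.800 → Σnom=-77.500; wc +0.060/-0.060 → slack +0.360/-0.510; half-tol=0.060, Σhalf²=0.144225
  +C: nom +15.040 → Σnom=-62.460; wc +0.310/-0.310 → slack +0.670/-0.820; half-tol=0.310, Σhalf²=0.240325
  +D: nom +35.600 → Σnom=-26.860; wc +0.020/-0.485 → slack +0.690/-1.305; half-tol=0.253, Σhalf²=0.304081
  -E: nom -18.700 → Σnom=-45.560; wc +0.430/-0.030 → slack +1.120/-1.335; half-tol=0.230, Σhalf²=0.356981
  -F: nom -9.870 → Σnom=-55.430; wc +0.244/-0.380 → slack +1.364/-1.715; half-tol=0.312, Σhalf²=0.454325
  -G: nom -24.100 → Σnom=-79.530; wc +0.180/-0.180 → slack +1.544/-1.895; half-tol=0.180, Σhalf²=0.486725
  -H: nom -36.740 → Σnom=-116.270; wc +0.407/-0.481 → slack +1.951/-2.376; half-tol=0.444, Σhalf²=0.683861
  -I: nom -22.860 → Σnom=-139.130; wc +0.215/-0.215 → slack +2.166/-2.591; half-tol=0.215, Σhalf²=0.730086
  +J: nom +34.100 → Σnom=-105.030; wc +0.340/-0.340 → slack +2.506/-2.931; half-tol=0.340, Σhalf²=0.845686
Nominal = -105.030. Worst-case = [-105.030 - 2.931, -105.030 + 2.506] = [-107.961, -102.524]. RSS = √0.845686 = 0.920.

nominal=-105.030 wc=[-107.961,-102.524] rss=0.920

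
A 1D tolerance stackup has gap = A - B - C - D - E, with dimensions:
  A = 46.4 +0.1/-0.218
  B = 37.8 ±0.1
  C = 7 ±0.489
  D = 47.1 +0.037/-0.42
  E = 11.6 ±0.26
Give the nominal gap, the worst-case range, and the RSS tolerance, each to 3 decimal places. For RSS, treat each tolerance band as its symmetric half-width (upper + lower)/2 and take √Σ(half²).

Stack each dimension's contribution:
  +A: nom +46.400 → Σnom=46.400; wc +0.100/-0.218 → slack +0.100/-0.218; half-tol=0.159, Σhalf²=0.025281
  -B: nom -37.800 → Σnom=8.600; wc +0.100/-0.100 → slack +0.200/-0.318; half-tol=0.100, Σhalf²=0.035281
  -C: nom -7.000 → Σnom=1.600; wc +0.489/-0.489 → slack +0.689/-0.807; half-tol=0.489, Σhalf²=0.274402
  -D: nom -47.100 → Σnom=-45.500; wc +0.420/-0.037 → slack +1.109/-0.844; half-tol=0.228, Σhalf²=0.326614
  -E: nom -11.600 → Σnom=-57.100; wc +0.260/-0.260 → slack +1.369/-1.104; half-tol=0.260, Σhalf²=0.394214
Nominal = -57.100. Worst-case = [-57.100 - 1.104, -57.100 + 1.369] = [-58.204, -55.731]. RSS = √0.394214 = 0.628.

nominal=-57.100 wc=[-58.204,-55.731] rss=0.628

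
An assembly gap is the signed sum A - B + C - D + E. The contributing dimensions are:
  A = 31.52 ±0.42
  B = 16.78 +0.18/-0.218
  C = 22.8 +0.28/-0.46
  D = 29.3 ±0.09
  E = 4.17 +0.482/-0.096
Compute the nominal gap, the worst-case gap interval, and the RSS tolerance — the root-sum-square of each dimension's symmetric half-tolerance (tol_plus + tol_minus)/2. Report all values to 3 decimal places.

nominal=12.410 wc=[11.164,13.900] rss=0.667

Stack each dimension's contribution:
  +A: nom +31.520 → Σnom=31.520; wc +0.420/-0.420 → slack +0.420/-0.420; half-tol=0.420, Σhalf²=0.176400
  -B: nom -16.780 → Σnom=14.740; wc +0.218/-0.180 → slack +0.638/-0.600; half-tol=0.199, Σhalf²=0.216001
  +C: nom +22.800 → Σnom=37.540; wc +0.280/-0.460 → slack +0.918/-1.060; half-tol=0.370, Σhalf²=0.352901
  -D: nom -29.300 → Σnom=8.240; wc +0.090/-0.090 → slack +1.008/-1.150; half-tol=0.090, Σhalf²=0.361001
  +E: nom +4.170 → Σnom=12.410; wc +0.482/-0.096 → slack +1.490/-1.246; half-tol=0.289, Σhalf²=0.444522
Nominal = 12.410. Worst-case = [12.410 - 1.246, 12.410 + 1.490] = [11.164, 13.900]. RSS = √0.444522 = 0.667.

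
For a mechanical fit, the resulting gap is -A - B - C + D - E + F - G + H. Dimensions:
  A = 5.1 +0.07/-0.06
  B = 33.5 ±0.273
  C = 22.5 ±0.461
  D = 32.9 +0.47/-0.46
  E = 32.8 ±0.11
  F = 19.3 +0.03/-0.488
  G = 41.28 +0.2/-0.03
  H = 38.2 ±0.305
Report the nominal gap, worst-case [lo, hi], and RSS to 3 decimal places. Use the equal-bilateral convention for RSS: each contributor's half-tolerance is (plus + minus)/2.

Stack each dimension's contribution:
  -A: nom -5.100 → Σnom=-5.100; wc +0.060/-0.070 → slack +0.060/-0.070; half-tol=0.065, Σhalf²=0.004225
  -B: nom -33.500 → Σnom=-38.600; wc +0.273/-0.273 → slack +0.333/-0.343; half-tol=0.273, Σhalf²=0.078754
  -C: nom -22.500 → Σnom=-61.100; wc +0.461/-0.461 → slack +0.794/-0.804; half-tol=0.461, Σhalf²=0.291275
  +D: nom +32.900 → Σnom=-28.200; wc +0.470/-0.460 → slack +1.264/-1.264; half-tol=0.465, Σhalf²=0.507500
  -E: nom -32.800 → Σnom=-61.000; wc +0.110/-0.110 → slack +1.374/-1.374; half-tol=0.110, Σhalf²=0.519600
  +F: nom +19.300 → Σnom=-41.700; wc +0.030/-0.488 → slack +1.404/-1.862; half-tol=0.259, Σhalf²=0.586681
  -G: nom -41.280 → Σnom=-82.980; wc +0.030/-0.200 → slack +1.434/-2.062; half-tol=0.115, Σhalf²=0.599906
  +H: nom +38.200 → Σnom=-44.780; wc +0.305/-0.305 → slack +1.739/-2.367; half-tol=0.305, Σhalf²=0.692931
Nominal = -44.780. Worst-case = [-44.780 - 2.367, -44.780 + 1.739] = [-47.147, -43.041]. RSS = √0.692931 = 0.832.

nominal=-44.780 wc=[-47.147,-43.041] rss=0.832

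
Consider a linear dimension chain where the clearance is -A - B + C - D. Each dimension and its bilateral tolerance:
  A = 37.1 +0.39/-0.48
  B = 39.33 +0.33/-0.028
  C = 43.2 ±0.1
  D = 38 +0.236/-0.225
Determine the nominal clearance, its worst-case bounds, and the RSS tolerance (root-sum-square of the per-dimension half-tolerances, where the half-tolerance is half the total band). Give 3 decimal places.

nominal=-71.230 wc=[-72.286,-70.397] rss=0.533

Stack each dimension's contribution:
  -A: nom -37.100 → Σnom=-37.100; wc +0.480/-0.390 → slack +0.480/-0.390; half-tol=0.435, Σhalf²=0.189225
  -B: nom -39.330 → Σnom=-76.430; wc +0.028/-0.330 → slack +0.508/-0.720; half-tol=0.179, Σhalf²=0.221266
  +C: nom +43.200 → Σnom=-33.230; wc +0.100/-0.100 → slack +0.608/-0.820; half-tol=0.100, Σhalf²=0.231266
  -D: nom -38.000 → Σnom=-71.230; wc +0.225/-0.236 → slack +0.833/-1.056; half-tol=0.230, Σhalf²=0.284396
Nominal = -71.230. Worst-case = [-71.230 - 1.056, -71.230 + 0.833] = [-72.286, -70.397]. RSS = √0.284396 = 0.533.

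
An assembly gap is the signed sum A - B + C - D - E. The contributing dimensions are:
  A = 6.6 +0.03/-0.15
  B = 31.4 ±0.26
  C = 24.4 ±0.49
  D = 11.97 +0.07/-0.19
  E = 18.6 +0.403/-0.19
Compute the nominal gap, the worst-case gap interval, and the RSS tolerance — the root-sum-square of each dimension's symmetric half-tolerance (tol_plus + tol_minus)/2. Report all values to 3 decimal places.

nominal=-30.970 wc=[-32.343,-29.810] rss=0.649

Stack each dimension's contribution:
  +A: nom +6.600 → Σnom=6.600; wc +0.030/-0.150 → slack +0.030/-0.150; half-tol=0.090, Σhalf²=0.008100
  -B: nom -31.400 → Σnom=-24.800; wc +0.260/-0.260 → slack +0.290/-0.410; half-tol=0.260, Σhalf²=0.075700
  +C: nom +24.400 → Σnom=-0.400; wc +0.490/-0.490 → slack +0.780/-0.900; half-tol=0.490, Σhalf²=0.315800
  -D: nom -11.970 → Σnom=-12.370; wc +0.190/-0.070 → slack +0.970/-0.970; half-tol=0.130, Σhalf²=0.332700
  -E: nom -18.600 → Σnom=-30.970; wc +0.190/-0.403 → slack +1.160/-1.373; half-tol=0.296, Σhalf²=0.420612
Nominal = -30.970. Worst-case = [-30.970 - 1.373, -30.970 + 1.160] = [-32.343, -29.810]. RSS = √0.420612 = 0.649.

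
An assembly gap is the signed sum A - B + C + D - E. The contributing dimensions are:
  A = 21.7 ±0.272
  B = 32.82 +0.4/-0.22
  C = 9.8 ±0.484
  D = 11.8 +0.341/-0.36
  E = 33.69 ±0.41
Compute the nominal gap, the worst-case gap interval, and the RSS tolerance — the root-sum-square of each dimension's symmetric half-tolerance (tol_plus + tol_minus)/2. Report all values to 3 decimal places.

Stack each dimension's contribution:
  +A: nom +21.700 → Σnom=21.700; wc +0.272/-0.272 → slack +0.272/-0.272; half-tol=0.272, Σhalf²=0.073984
  -B: nom -32.820 → Σnom=-11.120; wc +0.220/-0.400 → slack +0.492/-0.672; half-tol=0.310, Σhalf²=0.170084
  +C: nom +9.800 → Σnom=-1.320; wc +0.484/-0.484 → slack +0.976/-1.156; half-tol=0.484, Σhalf²=0.404340
  +D: nom +11.800 → Σnom=10.480; wc +0.341/-0.360 → slack +1.317/-1.516; half-tol=0.351, Σhalf²=0.527190
  -E: nom -33.690 → Σnom=-23.210; wc +0.410/-0.410 → slack +1.727/-1.926; half-tol=0.410, Σhalf²=0.695290
Nominal = -23.210. Worst-case = [-23.210 - 1.926, -23.210 + 1.727] = [-25.136, -21.483]. RSS = √0.695290 = 0.834.

nominal=-23.210 wc=[-25.136,-21.483] rss=0.834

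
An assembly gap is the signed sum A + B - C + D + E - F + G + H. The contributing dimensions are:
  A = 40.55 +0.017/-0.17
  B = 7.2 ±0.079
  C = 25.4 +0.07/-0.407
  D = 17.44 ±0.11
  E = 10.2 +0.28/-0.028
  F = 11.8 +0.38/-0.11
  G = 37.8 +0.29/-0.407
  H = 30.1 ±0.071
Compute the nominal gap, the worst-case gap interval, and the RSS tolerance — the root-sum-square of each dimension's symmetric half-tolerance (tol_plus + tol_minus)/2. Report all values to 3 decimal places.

Stack each dimension's contribution:
  +A: nom +40.550 → Σnom=40.550; wc +0.017/-0.170 → slack +0.017/-0.170; half-tol=0.093, Σhalf²=0.008742
  +B: nom +7.200 → Σnom=47.750; wc +0.079/-0.079 → slack +0.096/-0.249; half-tol=0.079, Σhalf²=0.014983
  -C: nom -25.400 → Σnom=22.350; wc +0.407/-0.070 → slack +0.503/-0.319; half-tol=0.238, Σhalf²=0.071865
  +D: nom +17.440 → Σnom=39.790; wc +0.110/-0.110 → slack +0.613/-0.429; half-tol=0.110, Σhalf²=0.083965
  +E: nom +10.200 → Σnom=49.990; wc +0.280/-0.028 → slack +0.893/-0.457; half-tol=0.154, Σhalf²=0.107682
  -F: nom -11.800 → Σnom=38.190; wc +0.110/-0.380 → slack +1.003/-0.837; half-tol=0.245, Σhalf²=0.167707
  +G: nom +37.800 → Σnom=75.990; wc +0.290/-0.407 → slack +1.293/-1.244; half-tol=0.348, Σhalf²=0.289159
  +H: nom +30.100 → Σnom=106.090; wc +0.071/-0.071 → slack +1.364/-1.315; half-tol=0.071, Σhalf²=0.294200
Nominal = 106.090. Worst-case = [106.090 - 1.315, 106.090 + 1.364] = [104.775, 107.454]. RSS = √0.294200 = 0.542.

nominal=106.090 wc=[104.775,107.454] rss=0.542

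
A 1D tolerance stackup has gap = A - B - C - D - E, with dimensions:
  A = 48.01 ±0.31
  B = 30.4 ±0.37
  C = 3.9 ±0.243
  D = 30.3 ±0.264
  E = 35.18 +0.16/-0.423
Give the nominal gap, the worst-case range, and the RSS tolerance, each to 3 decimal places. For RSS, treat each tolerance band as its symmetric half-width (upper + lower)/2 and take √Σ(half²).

nominal=-51.770 wc=[-53.117,-50.160] rss=0.668

Stack each dimension's contribution:
  +A: nom +48.010 → Σnom=48.010; wc +0.310/-0.310 → slack +0.310/-0.310; half-tol=0.310, Σhalf²=0.096100
  -B: nom -30.400 → Σnom=17.610; wc +0.370/-0.370 → slack +0.680/-0.680; half-tol=0.370, Σhalf²=0.233000
  -C: nom -3.900 → Σnom=13.710; wc +0.243/-0.243 → slack +0.923/-0.923; half-tol=0.243, Σhalf²=0.292049
  -D: nom -30.300 → Σnom=-16.590; wc +0.264/-0.264 → slack +1.187/-1.187; half-tol=0.264, Σhalf²=0.361745
  -E: nom -35.180 → Σnom=-51.770; wc +0.423/-0.160 → slack +1.610/-1.347; half-tol=0.291, Σhalf²=0.446717
Nominal = -51.770. Worst-case = [-51.770 - 1.347, -51.770 + 1.610] = [-53.117, -50.160]. RSS = √0.446717 = 0.668.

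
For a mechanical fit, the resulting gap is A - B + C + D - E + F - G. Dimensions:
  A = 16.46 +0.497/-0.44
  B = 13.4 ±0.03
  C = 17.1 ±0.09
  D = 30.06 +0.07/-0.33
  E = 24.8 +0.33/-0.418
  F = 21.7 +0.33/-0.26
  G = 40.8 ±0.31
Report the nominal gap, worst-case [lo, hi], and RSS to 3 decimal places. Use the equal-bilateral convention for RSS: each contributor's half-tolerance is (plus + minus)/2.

nominal=6.320 wc=[4.530,8.065] rss=0.769

Stack each dimension's contribution:
  +A: nom +16.460 → Σnom=16.460; wc +0.497/-0.440 → slack +0.497/-0.440; half-tol=0.469, Σhalf²=0.219492
  -B: nom -13.400 → Σnom=3.060; wc +0.030/-0.030 → slack +0.527/-0.470; half-tol=0.030, Σhalf²=0.220392
  +C: nom +17.100 → Σnom=20.160; wc +0.090/-0.090 → slack +0.617/-0.560; half-tol=0.090, Σhalf²=0.228492
  +D: nom +30.060 → Σnom=50.220; wc +0.070/-0.330 → slack +0.687/-0.890; half-tol=0.200, Σhalf²=0.268492
  -E: nom -24.800 → Σnom=25.420; wc +0.418/-0.330 → slack +1.105/-1.220; half-tol=0.374, Σhalf²=0.408368
  +F: nom +21.700 → Σnom=47.120; wc +0.330/-0.260 → slack +1.435/-1.480; half-tol=0.295, Σhalf²=0.495393
  -G: nom -40.800 → Σnom=6.320; wc +0.310/-0.310 → slack +1.745/-1.790; half-tol=0.310, Σhalf²=0.591493
Nominal = 6.320. Worst-case = [6.320 - 1.790, 6.320 + 1.745] = [4.530, 8.065]. RSS = √0.591493 = 0.769.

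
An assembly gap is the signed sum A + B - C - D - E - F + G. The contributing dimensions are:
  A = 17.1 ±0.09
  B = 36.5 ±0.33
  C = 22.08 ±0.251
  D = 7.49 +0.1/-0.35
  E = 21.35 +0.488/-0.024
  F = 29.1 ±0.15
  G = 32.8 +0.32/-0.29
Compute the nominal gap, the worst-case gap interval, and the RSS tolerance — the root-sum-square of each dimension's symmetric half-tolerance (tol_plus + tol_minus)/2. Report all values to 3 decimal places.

Stack each dimension's contribution:
  +A: nom +17.100 → Σnom=17.100; wc +0.090/-0.090 → slack +0.090/-0.090; half-tol=0.090, Σhalf²=0.008100
  +B: nom +36.500 → Σnom=53.600; wc +0.330/-0.330 → slack +0.420/-0.420; half-tol=0.330, Σhalf²=0.117000
  -C: nom -22.080 → Σnom=31.520; wc +0.251/-0.251 → slack +0.671/-0.671; half-tol=0.251, Σhalf²=0.180001
  -D: nom -7.490 → Σnom=24.030; wc +0.350/-0.100 → slack +1.021/-0.771; half-tol=0.225, Σhalf²=0.230626
  -E: nom -21.350 → Σnom=2.680; wc +0.024/-0.488 → slack +1.045/-1.259; half-tol=0.256, Σhalf²=0.296162
  -F: nom -29.100 → Σnom=-26.420; wc +0.150/-0.150 → slack +1.195/-1.409; half-tol=0.150, Σhalf²=0.318662
  +G: nom +32.800 → Σnom=6.380; wc +0.320/-0.290 → slack +1.515/-1.699; half-tol=0.305, Σhalf²=0.411687
Nominal = 6.380. Worst-case = [6.380 - 1.699, 6.380 + 1.515] = [4.681, 7.895]. RSS = √0.411687 = 0.642.

nominal=6.380 wc=[4.681,7.895] rss=0.642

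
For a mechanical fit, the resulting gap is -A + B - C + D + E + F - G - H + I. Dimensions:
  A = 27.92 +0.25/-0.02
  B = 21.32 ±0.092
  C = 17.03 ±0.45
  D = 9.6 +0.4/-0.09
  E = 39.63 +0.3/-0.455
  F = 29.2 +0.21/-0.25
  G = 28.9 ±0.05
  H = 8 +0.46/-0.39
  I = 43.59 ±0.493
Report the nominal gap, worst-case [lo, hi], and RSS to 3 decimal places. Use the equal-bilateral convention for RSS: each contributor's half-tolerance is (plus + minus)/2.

Stack each dimension's contribution:
  -A: nom -27.920 → Σnom=-27.920; wc +0.020/-0.250 → slack +0.020/-0.250; half-tol=0.135, Σhalf²=0.018225
  +B: nom +21.320 → Σnom=-6.600; wc +0.092/-0.092 → slack +0.112/-0.342; half-tol=0.092, Σhalf²=0.026689
  -C: nom -17.030 → Σnom=-23.630; wc +0.450/-0.450 → slack +0.562/-0.792; half-tol=0.450, Σhalf²=0.229189
  +D: nom +9.600 → Σnom=-14.030; wc +0.400/-0.090 → slack +0.962/-0.882; half-tol=0.245, Σhalf²=0.289214
  +E: nom +39.630 → Σnom=25.600; wc +0.300/-0.455 → slack +1.262/-1.337; half-tol=0.378, Σhalf²=0.431720
  +F: nom +29.200 → Σnom=54.800; wc +0.210/-0.250 → slack +1.472/-1.587; half-tol=0.230, Σhalf²=0.484620
  -G: nom -28.900 → Σnom=25.900; wc +0.050/-0.050 → slack +1.522/-1.637; half-tol=0.050, Σhalf²=0.487120
  -H: nom -8.000 → Σnom=17.900; wc +0.390/-0.460 → slack +1.912/-2.097; half-tol=0.425, Σhalf²=0.667745
  +I: nom +43.590 → Σnom=61.490; wc +0.493/-0.493 → slack +2.405/-2.590; half-tol=0.493, Σhalf²=0.910794
Nominal = 61.490. Worst-case = [61.490 - 2.590, 61.490 + 2.405] = [58.900, 63.895]. RSS = √0.910794 = 0.954.

nominal=61.490 wc=[58.900,63.895] rss=0.954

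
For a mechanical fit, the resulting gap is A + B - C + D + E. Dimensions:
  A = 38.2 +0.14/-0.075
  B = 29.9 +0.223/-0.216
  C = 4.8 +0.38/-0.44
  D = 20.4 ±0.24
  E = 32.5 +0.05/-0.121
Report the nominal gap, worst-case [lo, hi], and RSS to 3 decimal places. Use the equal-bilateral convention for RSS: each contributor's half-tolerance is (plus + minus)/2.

Stack each dimension's contribution:
  +A: nom +38.200 → Σnom=38.200; wc +0.140/-0.075 → slack +0.140/-0.075; half-tol=0.108, Σhalf²=0.011556
  +B: nom +29.900 → Σnom=68.100; wc +0.223/-0.216 → slack +0.363/-0.291; half-tol=0.220, Σhalf²=0.059737
  -C: nom -4.800 → Σnom=63.300; wc +0.440/-0.380 → slack +0.803/-0.671; half-tol=0.410, Σhalf²=0.227837
  +D: nom +20.400 → Σnom=83.700; wc +0.240/-0.240 → slack +1.043/-0.911; half-tol=0.240, Σhalf²=0.285437
  +E: nom +32.500 → Σnom=116.200; wc +0.050/-0.121 → slack +1.093/-1.032; half-tol=0.085, Σhalf²=0.292747
Nominal = 116.200. Worst-case = [116.200 - 1.032, 116.200 + 1.093] = [115.168, 117.293]. RSS = √0.292747 = 0.541.

nominal=116.200 wc=[115.168,117.293] rss=0.541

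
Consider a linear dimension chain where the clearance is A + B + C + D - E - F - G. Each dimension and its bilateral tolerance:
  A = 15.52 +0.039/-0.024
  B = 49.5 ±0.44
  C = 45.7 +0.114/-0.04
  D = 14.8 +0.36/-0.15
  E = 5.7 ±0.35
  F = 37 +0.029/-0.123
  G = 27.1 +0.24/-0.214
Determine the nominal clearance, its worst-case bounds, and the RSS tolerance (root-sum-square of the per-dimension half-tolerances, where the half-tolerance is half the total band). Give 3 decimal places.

Stack each dimension's contribution:
  +A: nom +15.520 → Σnom=15.520; wc +0.039/-0.024 → slack +0.039/-0.024; half-tol=0.032, Σhalf²=0.000992
  +B: nom +49.500 → Σnom=65.020; wc +0.440/-0.440 → slack +0.479/-0.464; half-tol=0.440, Σhalf²=0.194592
  +C: nom +45.700 → Σnom=110.720; wc +0.114/-0.040 → slack +0.593/-0.504; half-tol=0.077, Σhalf²=0.200521
  +D: nom +14.800 → Σnom=125.520; wc +0.360/-0.150 → slack +0.953/-0.654; half-tol=0.255, Σhalf²=0.265546
  -E: nom -5.700 → Σnom=119.820; wc +0.350/-0.350 → slack +1.303/-1.004; half-tol=0.350, Σhalf²=0.388046
  -F: nom -37.000 → Σnom=82.820; wc +0.123/-0.029 → slack +1.426/-1.033; half-tol=0.076, Σhalf²=0.393822
  -G: nom -27.100 → Σnom=55.720; wc +0.214/-0.240 → slack +1.640/-1.273; half-tol=0.227, Σhalf²=0.445351
Nominal = 55.720. Worst-case = [55.720 - 1.273, 55.720 + 1.640] = [54.447, 57.360]. RSS = √0.445351 = 0.667.

nominal=55.720 wc=[54.447,57.360] rss=0.667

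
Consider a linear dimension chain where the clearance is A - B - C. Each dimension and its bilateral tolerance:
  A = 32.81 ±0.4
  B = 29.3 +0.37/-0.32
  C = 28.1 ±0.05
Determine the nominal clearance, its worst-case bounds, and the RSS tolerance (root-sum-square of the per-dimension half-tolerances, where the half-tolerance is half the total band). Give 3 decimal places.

Stack each dimension's contribution:
  +A: nom +32.810 → Σnom=32.810; wc +0.400/-0.400 → slack +0.400/-0.400; half-tol=0.400, Σhalf²=0.160000
  -B: nom -29.300 → Σnom=3.510; wc +0.320/-0.370 → slack +0.720/-0.770; half-tol=0.345, Σhalf²=0.279025
  -C: nom -28.100 → Σnom=-24.590; wc +0.050/-0.050 → slack +0.770/-0.820; half-tol=0.050, Σhalf²=0.281525
Nominal = -24.590. Worst-case = [-24.590 - 0.820, -24.590 + 0.770] = [-25.410, -23.820]. RSS = √0.281525 = 0.531.

nominal=-24.590 wc=[-25.410,-23.820] rss=0.531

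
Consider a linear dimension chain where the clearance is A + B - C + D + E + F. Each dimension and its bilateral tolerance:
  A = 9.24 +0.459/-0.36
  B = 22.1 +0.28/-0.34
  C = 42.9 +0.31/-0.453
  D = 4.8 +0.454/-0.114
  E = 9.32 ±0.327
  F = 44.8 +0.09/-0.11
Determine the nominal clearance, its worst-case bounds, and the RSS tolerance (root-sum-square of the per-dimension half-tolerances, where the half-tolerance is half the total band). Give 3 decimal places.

nominal=47.360 wc=[45.799,49.423] rss=0.779

Stack each dimension's contribution:
  +A: nom +9.240 → Σnom=9.240; wc +0.459/-0.360 → slack +0.459/-0.360; half-tol=0.409, Σhalf²=0.167690
  +B: nom +22.100 → Σnom=31.340; wc +0.280/-0.340 → slack +0.739/-0.700; half-tol=0.310, Σhalf²=0.263790
  -C: nom -42.900 → Σnom=-11.560; wc +0.453/-0.310 → slack +1.192/-1.010; half-tol=0.382, Σhalf²=0.409332
  +D: nom +4.800 → Σnom=-6.760; wc +0.454/-0.114 → slack +1.646/-1.124; half-tol=0.284, Σhalf²=0.489988
  +E: nom +9.320 → Σnom=2.560; wc +0.327/-0.327 → slack +1.973/-1.451; half-tol=0.327, Σhalf²=0.596917
  +F: nom +44.800 → Σnom=47.360; wc +0.090/-0.110 → slack +2.063/-1.561; half-tol=0.100, Σhalf²=0.606917
Nominal = 47.360. Worst-case = [47.360 - 1.561, 47.360 + 2.063] = [45.799, 49.423]. RSS = √0.606917 = 0.779.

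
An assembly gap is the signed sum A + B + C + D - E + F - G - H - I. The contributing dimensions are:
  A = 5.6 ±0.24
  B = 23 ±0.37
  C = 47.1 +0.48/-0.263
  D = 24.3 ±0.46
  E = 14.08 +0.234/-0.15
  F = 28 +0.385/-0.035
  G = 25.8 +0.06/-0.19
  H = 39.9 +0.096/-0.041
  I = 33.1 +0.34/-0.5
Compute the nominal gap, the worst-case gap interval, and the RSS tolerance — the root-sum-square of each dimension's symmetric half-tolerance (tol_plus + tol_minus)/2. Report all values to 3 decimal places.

Stack each dimension's contribution:
  +A: nom +5.600 → Σnom=5.600; wc +0.240/-0.240 → slack +0.240/-0.240; half-tol=0.240, Σhalf²=0.057600
  +B: nom +23.000 → Σnom=28.600; wc +0.370/-0.370 → slack +0.610/-0.610; half-tol=0.370, Σhalf²=0.194500
  +C: nom +47.100 → Σnom=75.700; wc +0.480/-0.263 → slack +1.090/-0.873; half-tol=0.371, Σhalf²=0.332512
  +D: nom +24.300 → Σnom=100.000; wc +0.460/-0.460 → slack +1.550/-1.333; half-tol=0.460, Σhalf²=0.544112
  -E: nom -14.080 → Σnom=85.920; wc +0.150/-0.234 → slack +1.700/-1.567; half-tol=0.192, Σhalf²=0.580976
  +F: nom +28.000 → Σnom=113.920; wc +0.385/-0.035 → slack +2.085/-1.602; half-tol=0.210, Σhalf²=0.625076
  -G: nom -25.800 → Σnom=88.120; wc +0.190/-0.060 → slack +2.275/-1.662; half-tol=0.125, Σhalf²=0.640701
  -H: nom -39.900 → Σnom=48.220; wc +0.041/-0.096 → slack +2.316/-1.758; half-tol=0.069, Σhalf²=0.645393
  -I: nom -33.100 → Σnom=15.120; wc +0.500/-0.340 → slack +2.816/-2.098; half-tol=0.420, Σhalf²=0.821793
Nominal = 15.120. Worst-case = [15.120 - 2.098, 15.120 + 2.816] = [13.022, 17.936]. RSS = √0.821793 = 0.907.

nominal=15.120 wc=[13.022,17.936] rss=0.907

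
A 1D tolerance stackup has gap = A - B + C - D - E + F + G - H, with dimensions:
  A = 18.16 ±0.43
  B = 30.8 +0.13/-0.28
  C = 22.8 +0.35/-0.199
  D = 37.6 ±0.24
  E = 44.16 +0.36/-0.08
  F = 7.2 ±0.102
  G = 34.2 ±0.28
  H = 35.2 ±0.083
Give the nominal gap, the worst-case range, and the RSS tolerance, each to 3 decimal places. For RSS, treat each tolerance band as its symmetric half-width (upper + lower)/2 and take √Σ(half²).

nominal=-65.400 wc=[-67.224,-63.555] rss=0.710

Stack each dimension's contribution:
  +A: nom +18.160 → Σnom=18.160; wc +0.430/-0.430 → slack +0.430/-0.430; half-tol=0.430, Σhalf²=0.184900
  -B: nom -30.800 → Σnom=-12.640; wc +0.280/-0.130 → slack +0.710/-0.560; half-tol=0.205, Σhalf²=0.226925
  +C: nom +22.800 → Σnom=10.160; wc +0.350/-0.199 → slack +1.060/-0.759; half-tol=0.274, Σhalf²=0.302275
  -D: nom -37.600 → Σnom=-27.440; wc +0.240/-0.240 → slack +1.300/-0.999; half-tol=0.240, Σhalf²=0.359875
  -E: nom -44.160 → Σnom=-71.600; wc +0.080/-0.360 → slack +1.380/-1.359; half-tol=0.220, Σhalf²=0.408275
  +F: nom +7.200 → Σnom=-64.400; wc +0.102/-0.102 → slack +1.482/-1.461; half-tol=0.102, Σhalf²=0.418679
  +G: nom +34.200 → Σnom=-30.200; wc +0.280/-0.280 → slack +1.762/-1.741; half-tol=0.280, Σhalf²=0.497079
  -H: nom -35.200 → Σnom=-65.400; wc +0.083/-0.083 → slack +1.845/-1.824; half-tol=0.083, Σhalf²=0.503968
Nominal = -65.400. Worst-case = [-65.400 - 1.824, -65.400 + 1.845] = [-67.224, -63.555]. RSS = √0.503968 = 0.710.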